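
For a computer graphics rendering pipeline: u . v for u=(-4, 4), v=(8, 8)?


u . v = u_x*v_x + u_y*v_y = (-4)*8 + 4*8
= (-32) + 32 = 0

0


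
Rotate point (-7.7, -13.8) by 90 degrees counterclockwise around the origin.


90° CCW: (x,y) -> (-y, x)
(-7.7,-13.8) -> (13.8, -7.7)

(13.8, -7.7)


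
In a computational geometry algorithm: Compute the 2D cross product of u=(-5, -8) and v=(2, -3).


u x v = u_x*v_y - u_y*v_x = (-5)*(-3) - (-8)*2
= 15 - (-16) = 31

31


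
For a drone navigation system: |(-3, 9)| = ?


|u| = sqrt((-3)^2 + 9^2) = sqrt(90) = 9.4868

9.4868


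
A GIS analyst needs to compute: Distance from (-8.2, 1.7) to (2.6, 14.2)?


dx=10.8, dy=12.5
d^2 = 10.8^2 + 12.5^2 = 272.89
d = sqrt(272.89) = 16.5194

16.5194


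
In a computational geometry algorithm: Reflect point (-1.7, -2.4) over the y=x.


Reflection over y=x: (x,y) -> (y,x)
(-1.7, -2.4) -> (-2.4, -1.7)

(-2.4, -1.7)


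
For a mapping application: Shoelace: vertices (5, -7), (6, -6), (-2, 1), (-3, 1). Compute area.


Shoelace sum: (5*(-6) - 6*(-7)) + (6*1 - (-2)*(-6)) + ((-2)*1 - (-3)*1) + ((-3)*(-7) - 5*1)
= 23
Area = |23|/2 = 11.5

11.5


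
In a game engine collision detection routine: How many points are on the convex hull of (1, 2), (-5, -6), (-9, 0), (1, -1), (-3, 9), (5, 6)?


Convex hull vertices (CCW): (-9, 0), (-5, -6), (1, -1), (5, 6), (-3, 9)
Count = 5

5


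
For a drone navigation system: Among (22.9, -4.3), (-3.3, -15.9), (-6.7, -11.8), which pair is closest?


d(P0,P1) = 28.6531, d(P0,P2) = 30.5354, d(P1,P2) = 5.3263
Closest: P1 and P2

Closest pair: (-3.3, -15.9) and (-6.7, -11.8), distance = 5.3263


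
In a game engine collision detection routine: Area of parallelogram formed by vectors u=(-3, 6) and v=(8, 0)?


|u x v| = |(-3)*0 - 6*8|
= |0 - 48| = 48

48


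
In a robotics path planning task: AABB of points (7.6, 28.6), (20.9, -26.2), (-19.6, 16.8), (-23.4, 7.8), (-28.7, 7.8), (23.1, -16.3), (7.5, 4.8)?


x range: [-28.7, 23.1]
y range: [-26.2, 28.6]
Bounding box: (-28.7,-26.2) to (23.1,28.6)

(-28.7,-26.2) to (23.1,28.6)


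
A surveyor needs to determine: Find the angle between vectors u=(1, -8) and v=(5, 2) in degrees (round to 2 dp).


u.v = -11, |u| = sqrt(65) = 8.0623, |v| = sqrt(29) = 5.3852
cos(theta) = u.v/(|u||v|) = -11/sqrt(1885) = -0.253359
theta = acos(-0.253359) = 104.68 degrees

104.68 degrees


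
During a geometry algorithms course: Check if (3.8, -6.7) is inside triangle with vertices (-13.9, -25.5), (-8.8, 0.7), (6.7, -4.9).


Cross products: AB x AP = -367.86, BC x BP = -44.14, CA x CP = -22.66
All same sign? yes

Yes, inside


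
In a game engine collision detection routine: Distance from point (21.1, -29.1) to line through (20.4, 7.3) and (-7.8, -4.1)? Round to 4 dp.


|cross product| = 1034.46
|line direction| = sqrt(925.2) = 30.4171
Distance = 1034.46/sqrt(925.2) = 34.0092

34.0092


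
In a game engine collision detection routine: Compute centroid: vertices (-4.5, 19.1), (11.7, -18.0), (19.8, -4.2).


Centroid = ((x_A+x_B+x_C)/3, (y_A+y_B+y_C)/3)
= (((-4.5)+11.7+19.8)/3, (19.1+(-18)+(-4.2))/3)
= (9, -1.0333)

(9, -1.0333)


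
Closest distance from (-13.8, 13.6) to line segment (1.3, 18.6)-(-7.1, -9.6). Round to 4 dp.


Project P onto AB: t = 0.3094 (clamped to [0,1])
Closest point on segment: (-1.2986, 9.8762)
Distance: 13.0442

13.0442


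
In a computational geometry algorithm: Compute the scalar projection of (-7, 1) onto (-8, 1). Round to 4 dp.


u.v = 57, |v| = sqrt(65) = 8.0623
Scalar projection = u.v / |v| = 57 / sqrt(65) = 7.07

7.07


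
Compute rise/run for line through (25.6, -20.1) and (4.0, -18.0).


slope = (y2-y1)/(x2-x1) = ((-18)-(-20.1))/(4-25.6) = 2.1/(-21.6) = -0.0972

-0.0972


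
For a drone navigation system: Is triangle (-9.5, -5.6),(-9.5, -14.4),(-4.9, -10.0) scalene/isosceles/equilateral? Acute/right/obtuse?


Side lengths squared: AB^2=77.44, BC^2=40.52, CA^2=40.52
Sorted: [40.52, 40.52, 77.44]
By sides: Isosceles, By angles: Acute

Isosceles, Acute


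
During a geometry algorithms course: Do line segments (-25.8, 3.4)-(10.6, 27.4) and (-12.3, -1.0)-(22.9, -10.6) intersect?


Cross products: d1=25.28, d2=1219.52, d3=-484.16, d4=-1678.4
d1*d2 < 0 and d3*d4 < 0? no

No, they don't intersect


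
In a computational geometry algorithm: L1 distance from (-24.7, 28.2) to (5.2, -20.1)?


|(-24.7)-5.2| + |28.2-(-20.1)| = 29.9 + 48.3 = 78.2

78.2


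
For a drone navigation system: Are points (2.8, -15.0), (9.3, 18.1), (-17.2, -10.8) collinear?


Cross product: (9.3-2.8)*((-10.8)-(-15)) - (18.1-(-15))*((-17.2)-2.8)
= 689.3

No, not collinear


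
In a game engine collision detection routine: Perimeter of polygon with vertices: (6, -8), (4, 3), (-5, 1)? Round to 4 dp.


Sides: (6, -8)->(4, 3): sqrt(125) = 11.18034, (4, 3)->(-5, 1): sqrt(85) = 9.219544, (-5, 1)->(6, -8): sqrt(202) = 14.21267
Sum = 34.612554
Perimeter = 34.6126

34.6126


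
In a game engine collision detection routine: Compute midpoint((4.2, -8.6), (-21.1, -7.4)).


M = ((4.2+(-21.1))/2, ((-8.6)+(-7.4))/2)
= (-8.45, -8)

(-8.45, -8)


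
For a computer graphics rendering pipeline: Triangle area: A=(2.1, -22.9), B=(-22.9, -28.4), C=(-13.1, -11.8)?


Area = |x_A(y_B-y_C) + x_B(y_C-y_A) + x_C(y_A-y_B)|/2
= |(-34.86) + (-254.19) + (-72.05)|/2
= 361.1/2 = 180.55

180.55


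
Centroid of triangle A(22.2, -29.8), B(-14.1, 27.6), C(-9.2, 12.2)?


Centroid = ((x_A+x_B+x_C)/3, (y_A+y_B+y_C)/3)
= ((22.2+(-14.1)+(-9.2))/3, ((-29.8)+27.6+12.2)/3)
= (-0.3667, 3.3333)

(-0.3667, 3.3333)


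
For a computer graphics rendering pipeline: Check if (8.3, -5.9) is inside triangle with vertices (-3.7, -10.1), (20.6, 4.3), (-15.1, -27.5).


Cross products: AB x AP = -70.74, BC x BP = -27, CA x CP = -160.92
All same sign? yes

Yes, inside


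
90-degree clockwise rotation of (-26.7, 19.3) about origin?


90° CW: (x,y) -> (y, -x)
(-26.7,19.3) -> (19.3, 26.7)

(19.3, 26.7)


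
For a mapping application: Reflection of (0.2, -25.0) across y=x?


Reflection over y=x: (x,y) -> (y,x)
(0.2, -25) -> (-25, 0.2)

(-25, 0.2)


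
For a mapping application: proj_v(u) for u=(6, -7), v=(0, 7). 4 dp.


u.v = -49, |v| = sqrt(49) = 7
Scalar projection = u.v / |v| = -49 / sqrt(49) = -7

-7


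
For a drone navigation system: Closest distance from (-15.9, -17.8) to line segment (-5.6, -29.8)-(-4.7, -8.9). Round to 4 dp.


Project P onto AB: t = 0.5519 (clamped to [0,1])
Closest point on segment: (-5.1033, -18.2649)
Distance: 10.8067

10.8067


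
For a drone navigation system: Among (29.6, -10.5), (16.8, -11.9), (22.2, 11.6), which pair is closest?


d(P0,P1) = 12.8763, d(P0,P2) = 23.306, d(P1,P2) = 24.1124
Closest: P0 and P1

Closest pair: (29.6, -10.5) and (16.8, -11.9), distance = 12.8763


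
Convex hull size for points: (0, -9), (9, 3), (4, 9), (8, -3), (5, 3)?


Convex hull vertices (CCW): (0, -9), (8, -3), (9, 3), (4, 9)
Count = 4

4


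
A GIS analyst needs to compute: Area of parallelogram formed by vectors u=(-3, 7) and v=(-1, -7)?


|u x v| = |(-3)*(-7) - 7*(-1)|
= |21 - (-7)| = 28

28


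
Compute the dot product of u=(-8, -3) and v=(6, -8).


u . v = u_x*v_x + u_y*v_y = (-8)*6 + (-3)*(-8)
= (-48) + 24 = -24

-24


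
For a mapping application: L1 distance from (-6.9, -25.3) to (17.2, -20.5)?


|(-6.9)-17.2| + |(-25.3)-(-20.5)| = 24.1 + 4.8 = 28.9

28.9


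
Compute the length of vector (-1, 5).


|u| = sqrt((-1)^2 + 5^2) = sqrt(26) = 5.099

5.099


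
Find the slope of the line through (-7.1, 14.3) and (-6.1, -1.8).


slope = (y2-y1)/(x2-x1) = ((-1.8)-14.3)/((-6.1)-(-7.1)) = (-16.1)/1 = -16.1

-16.1


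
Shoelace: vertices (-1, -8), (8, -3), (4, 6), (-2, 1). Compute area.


Shoelace sum: ((-1)*(-3) - 8*(-8)) + (8*6 - 4*(-3)) + (4*1 - (-2)*6) + ((-2)*(-8) - (-1)*1)
= 160
Area = |160|/2 = 80

80


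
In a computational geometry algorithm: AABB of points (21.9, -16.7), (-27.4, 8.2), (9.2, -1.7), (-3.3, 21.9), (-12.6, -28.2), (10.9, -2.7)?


x range: [-27.4, 21.9]
y range: [-28.2, 21.9]
Bounding box: (-27.4,-28.2) to (21.9,21.9)

(-27.4,-28.2) to (21.9,21.9)


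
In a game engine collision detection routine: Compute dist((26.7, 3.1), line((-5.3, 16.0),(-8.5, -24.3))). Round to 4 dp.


|cross product| = 1330.88
|line direction| = sqrt(1634.33) = 40.4268
Distance = 1330.88/sqrt(1634.33) = 32.9207

32.9207


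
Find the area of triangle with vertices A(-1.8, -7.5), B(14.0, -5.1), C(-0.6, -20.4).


Area = |x_A(y_B-y_C) + x_B(y_C-y_A) + x_C(y_A-y_B)|/2
= |(-27.54) + (-180.6) + 1.44|/2
= 206.7/2 = 103.35

103.35


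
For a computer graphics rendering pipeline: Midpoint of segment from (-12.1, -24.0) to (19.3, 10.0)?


M = (((-12.1)+19.3)/2, ((-24)+10)/2)
= (3.6, -7)

(3.6, -7)


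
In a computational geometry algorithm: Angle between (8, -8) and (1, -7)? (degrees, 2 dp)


u.v = 64, |u| = sqrt(128) = 11.3137, |v| = sqrt(50) = 7.0711
cos(theta) = u.v/(|u||v|) = 64/sqrt(6400) = 0.8
theta = acos(0.8) = 36.87 degrees

36.87 degrees


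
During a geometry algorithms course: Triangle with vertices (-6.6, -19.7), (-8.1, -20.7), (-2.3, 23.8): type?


Side lengths squared: AB^2=3.25, BC^2=2013.89, CA^2=1910.74
Sorted: [3.25, 1910.74, 2013.89]
By sides: Scalene, By angles: Obtuse

Scalene, Obtuse


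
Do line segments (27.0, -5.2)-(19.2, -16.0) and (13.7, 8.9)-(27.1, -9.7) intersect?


Cross products: d1=58.44, d2=-231.36, d3=-253.62, d4=36.18
d1*d2 < 0 and d3*d4 < 0? yes

Yes, they intersect


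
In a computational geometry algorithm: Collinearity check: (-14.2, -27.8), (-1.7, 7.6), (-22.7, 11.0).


Cross product: ((-1.7)-(-14.2))*(11-(-27.8)) - (7.6-(-27.8))*((-22.7)-(-14.2))
= 785.9

No, not collinear


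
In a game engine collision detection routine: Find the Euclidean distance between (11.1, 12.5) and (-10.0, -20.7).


dx=-21.1, dy=-33.2
d^2 = (-21.1)^2 + (-33.2)^2 = 1547.45
d = sqrt(1547.45) = 39.3376

39.3376


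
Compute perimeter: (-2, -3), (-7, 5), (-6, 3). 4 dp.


Sides: (-2, -3)->(-7, 5): sqrt(89) = 9.433981, (-7, 5)->(-6, 3): sqrt(5) = 2.236068, (-6, 3)->(-2, -3): sqrt(52) = 7.211103
Sum = 18.881152
Perimeter = 18.8812

18.8812


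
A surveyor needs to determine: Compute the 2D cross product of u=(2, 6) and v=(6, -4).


u x v = u_x*v_y - u_y*v_x = 2*(-4) - 6*6
= (-8) - 36 = -44

-44


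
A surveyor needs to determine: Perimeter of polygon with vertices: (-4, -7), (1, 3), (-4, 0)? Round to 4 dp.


Sides: (-4, -7)->(1, 3): sqrt(125) = 11.18034, (1, 3)->(-4, 0): sqrt(34) = 5.830952, (-4, 0)->(-4, -7): sqrt(49) = 7
Sum = 24.011292
Perimeter = 24.0113

24.0113


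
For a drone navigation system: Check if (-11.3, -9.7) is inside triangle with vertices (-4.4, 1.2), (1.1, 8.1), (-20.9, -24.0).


Cross products: AB x AP = -12.34, BC x BP = -6.44, CA x CP = -5.97
All same sign? yes

Yes, inside


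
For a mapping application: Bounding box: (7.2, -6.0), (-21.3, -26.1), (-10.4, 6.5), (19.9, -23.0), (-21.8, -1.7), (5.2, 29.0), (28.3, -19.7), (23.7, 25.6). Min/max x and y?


x range: [-21.8, 28.3]
y range: [-26.1, 29]
Bounding box: (-21.8,-26.1) to (28.3,29)

(-21.8,-26.1) to (28.3,29)


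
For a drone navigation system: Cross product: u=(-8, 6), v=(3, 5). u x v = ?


u x v = u_x*v_y - u_y*v_x = (-8)*5 - 6*3
= (-40) - 18 = -58

-58


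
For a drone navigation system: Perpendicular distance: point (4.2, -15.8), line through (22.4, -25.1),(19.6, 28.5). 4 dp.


|cross product| = 949.48
|line direction| = sqrt(2880.8) = 53.6731
Distance = 949.48/sqrt(2880.8) = 17.6901

17.6901


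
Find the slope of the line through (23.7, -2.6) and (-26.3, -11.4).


slope = (y2-y1)/(x2-x1) = ((-11.4)-(-2.6))/((-26.3)-23.7) = (-8.8)/(-50) = 0.176

0.176


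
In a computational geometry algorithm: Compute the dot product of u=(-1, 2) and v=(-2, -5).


u . v = u_x*v_x + u_y*v_y = (-1)*(-2) + 2*(-5)
= 2 + (-10) = -8

-8


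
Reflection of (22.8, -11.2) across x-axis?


Reflection over x-axis: (x,y) -> (x,-y)
(22.8, -11.2) -> (22.8, 11.2)

(22.8, 11.2)


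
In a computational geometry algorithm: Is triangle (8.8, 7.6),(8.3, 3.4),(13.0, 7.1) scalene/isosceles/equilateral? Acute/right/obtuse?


Side lengths squared: AB^2=17.89, BC^2=35.78, CA^2=17.89
Sorted: [17.89, 17.89, 35.78]
By sides: Isosceles, By angles: Right

Isosceles, Right


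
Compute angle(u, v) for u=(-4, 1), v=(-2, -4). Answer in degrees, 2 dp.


u.v = 4, |u| = sqrt(17) = 4.1231, |v| = sqrt(20) = 4.4721
cos(theta) = u.v/(|u||v|) = 4/sqrt(340) = 0.21693
theta = acos(0.21693) = 77.47 degrees

77.47 degrees


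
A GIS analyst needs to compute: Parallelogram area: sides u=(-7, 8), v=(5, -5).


|u x v| = |(-7)*(-5) - 8*5|
= |35 - 40| = 5

5


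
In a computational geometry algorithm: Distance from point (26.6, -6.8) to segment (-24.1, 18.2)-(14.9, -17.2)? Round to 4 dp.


Project P onto AB: t = 1 (clamped to [0,1])
Closest point on segment: (14.9, -17.2)
Distance: 15.6541

15.6541


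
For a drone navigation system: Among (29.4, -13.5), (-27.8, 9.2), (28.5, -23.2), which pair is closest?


d(P0,P1) = 61.5397, d(P0,P2) = 9.7417, d(P1,P2) = 64.9573
Closest: P0 and P2

Closest pair: (29.4, -13.5) and (28.5, -23.2), distance = 9.7417


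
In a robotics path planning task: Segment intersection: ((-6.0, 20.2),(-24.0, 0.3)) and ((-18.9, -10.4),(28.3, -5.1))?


Cross products: d1=1375.95, d2=532.07, d3=294.09, d4=1137.97
d1*d2 < 0 and d3*d4 < 0? no

No, they don't intersect


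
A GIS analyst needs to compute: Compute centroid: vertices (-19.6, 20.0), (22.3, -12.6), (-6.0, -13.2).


Centroid = ((x_A+x_B+x_C)/3, (y_A+y_B+y_C)/3)
= (((-19.6)+22.3+(-6))/3, (20+(-12.6)+(-13.2))/3)
= (-1.1, -1.9333)

(-1.1, -1.9333)


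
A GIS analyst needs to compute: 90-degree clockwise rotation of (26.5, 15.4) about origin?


90° CW: (x,y) -> (y, -x)
(26.5,15.4) -> (15.4, -26.5)

(15.4, -26.5)


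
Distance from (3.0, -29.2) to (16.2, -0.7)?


dx=13.2, dy=28.5
d^2 = 13.2^2 + 28.5^2 = 986.49
d = sqrt(986.49) = 31.4084

31.4084


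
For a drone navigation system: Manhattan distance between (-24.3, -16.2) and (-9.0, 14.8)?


|(-24.3)-(-9)| + |(-16.2)-14.8| = 15.3 + 31 = 46.3

46.3


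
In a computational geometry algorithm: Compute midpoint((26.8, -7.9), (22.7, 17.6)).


M = ((26.8+22.7)/2, ((-7.9)+17.6)/2)
= (24.75, 4.85)

(24.75, 4.85)


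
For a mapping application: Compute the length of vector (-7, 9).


|u| = sqrt((-7)^2 + 9^2) = sqrt(130) = 11.4018

11.4018


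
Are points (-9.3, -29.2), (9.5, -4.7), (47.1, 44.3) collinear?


Cross product: (9.5-(-9.3))*(44.3-(-29.2)) - ((-4.7)-(-29.2))*(47.1-(-9.3))
= 0

Yes, collinear


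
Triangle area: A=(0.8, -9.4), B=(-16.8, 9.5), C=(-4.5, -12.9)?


Area = |x_A(y_B-y_C) + x_B(y_C-y_A) + x_C(y_A-y_B)|/2
= |17.92 + 58.8 + 85.05|/2
= 161.77/2 = 80.885

80.885


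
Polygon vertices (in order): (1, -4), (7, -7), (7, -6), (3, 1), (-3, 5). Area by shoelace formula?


Shoelace sum: (1*(-7) - 7*(-4)) + (7*(-6) - 7*(-7)) + (7*1 - 3*(-6)) + (3*5 - (-3)*1) + ((-3)*(-4) - 1*5)
= 78
Area = |78|/2 = 39

39


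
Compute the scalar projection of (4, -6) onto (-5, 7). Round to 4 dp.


u.v = -62, |v| = sqrt(74) = 8.6023
Scalar projection = u.v / |v| = -62 / sqrt(74) = -7.2074

-7.2074


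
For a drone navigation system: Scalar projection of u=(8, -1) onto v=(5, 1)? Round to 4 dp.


u.v = 39, |v| = sqrt(26) = 5.099
Scalar projection = u.v / |v| = 39 / sqrt(26) = 7.6485

7.6485


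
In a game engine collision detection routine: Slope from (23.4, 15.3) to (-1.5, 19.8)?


slope = (y2-y1)/(x2-x1) = (19.8-15.3)/((-1.5)-23.4) = 4.5/(-24.9) = -0.1807

-0.1807


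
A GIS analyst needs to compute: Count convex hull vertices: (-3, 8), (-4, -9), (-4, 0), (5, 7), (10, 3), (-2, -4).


Convex hull vertices (CCW): (-4, -9), (10, 3), (5, 7), (-3, 8), (-4, 0)
Count = 5

5


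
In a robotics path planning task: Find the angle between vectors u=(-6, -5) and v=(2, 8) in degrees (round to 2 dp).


u.v = -52, |u| = sqrt(61) = 7.8102, |v| = sqrt(68) = 8.2462
cos(theta) = u.v/(|u||v|) = -52/sqrt(4148) = -0.807391
theta = acos(-0.807391) = 143.84 degrees

143.84 degrees


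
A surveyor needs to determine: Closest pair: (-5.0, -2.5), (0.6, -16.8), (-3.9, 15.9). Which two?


d(P0,P1) = 15.3574, d(P0,P2) = 18.4329, d(P1,P2) = 33.0082
Closest: P0 and P1

Closest pair: (-5.0, -2.5) and (0.6, -16.8), distance = 15.3574


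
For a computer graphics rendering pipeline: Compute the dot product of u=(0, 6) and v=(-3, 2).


u . v = u_x*v_x + u_y*v_y = 0*(-3) + 6*2
= 0 + 12 = 12

12


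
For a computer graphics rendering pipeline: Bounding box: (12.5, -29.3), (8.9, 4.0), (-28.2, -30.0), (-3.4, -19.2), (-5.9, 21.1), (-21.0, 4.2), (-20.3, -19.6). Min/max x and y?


x range: [-28.2, 12.5]
y range: [-30, 21.1]
Bounding box: (-28.2,-30) to (12.5,21.1)

(-28.2,-30) to (12.5,21.1)


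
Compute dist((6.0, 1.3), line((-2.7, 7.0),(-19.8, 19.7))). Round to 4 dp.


|cross product| = 13.02
|line direction| = sqrt(453.7) = 21.3002
Distance = 13.02/sqrt(453.7) = 0.6113

0.6113


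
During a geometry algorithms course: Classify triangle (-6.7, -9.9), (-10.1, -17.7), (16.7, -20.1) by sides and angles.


Side lengths squared: AB^2=72.4, BC^2=724, CA^2=651.6
Sorted: [72.4, 651.6, 724]
By sides: Scalene, By angles: Right

Scalene, Right


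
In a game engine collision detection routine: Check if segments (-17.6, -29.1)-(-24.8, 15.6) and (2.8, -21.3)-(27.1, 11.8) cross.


Cross products: d1=485.7, d2=1810.23, d3=-968.04, d4=-2292.57
d1*d2 < 0 and d3*d4 < 0? no

No, they don't intersect


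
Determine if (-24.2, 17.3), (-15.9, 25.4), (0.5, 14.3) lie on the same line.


Cross product: ((-15.9)-(-24.2))*(14.3-17.3) - (25.4-17.3)*(0.5-(-24.2))
= -224.97

No, not collinear


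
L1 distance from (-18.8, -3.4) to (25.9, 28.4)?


|(-18.8)-25.9| + |(-3.4)-28.4| = 44.7 + 31.8 = 76.5

76.5


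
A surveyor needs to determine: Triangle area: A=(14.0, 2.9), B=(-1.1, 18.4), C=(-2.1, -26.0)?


Area = |x_A(y_B-y_C) + x_B(y_C-y_A) + x_C(y_A-y_B)|/2
= |621.6 + 31.79 + 32.55|/2
= 685.94/2 = 342.97

342.97


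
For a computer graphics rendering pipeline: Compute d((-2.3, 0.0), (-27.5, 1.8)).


dx=-25.2, dy=1.8
d^2 = (-25.2)^2 + 1.8^2 = 638.28
d = sqrt(638.28) = 25.2642

25.2642


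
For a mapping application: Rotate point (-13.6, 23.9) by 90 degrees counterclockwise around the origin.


90° CCW: (x,y) -> (-y, x)
(-13.6,23.9) -> (-23.9, -13.6)

(-23.9, -13.6)


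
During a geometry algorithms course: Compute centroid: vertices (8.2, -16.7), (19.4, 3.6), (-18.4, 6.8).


Centroid = ((x_A+x_B+x_C)/3, (y_A+y_B+y_C)/3)
= ((8.2+19.4+(-18.4))/3, ((-16.7)+3.6+6.8)/3)
= (3.0667, -2.1)

(3.0667, -2.1)


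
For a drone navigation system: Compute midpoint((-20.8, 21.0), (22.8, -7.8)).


M = (((-20.8)+22.8)/2, (21+(-7.8))/2)
= (1, 6.6)

(1, 6.6)


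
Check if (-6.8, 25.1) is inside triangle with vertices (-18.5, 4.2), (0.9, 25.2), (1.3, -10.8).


Cross products: AB x AP = 159.76, BC x BP = -277.24, CA x CP = -589.32
All same sign? no

No, outside


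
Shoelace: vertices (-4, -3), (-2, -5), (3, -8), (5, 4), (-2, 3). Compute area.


Shoelace sum: ((-4)*(-5) - (-2)*(-3)) + ((-2)*(-8) - 3*(-5)) + (3*4 - 5*(-8)) + (5*3 - (-2)*4) + ((-2)*(-3) - (-4)*3)
= 138
Area = |138|/2 = 69

69


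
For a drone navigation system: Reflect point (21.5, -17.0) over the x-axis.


Reflection over x-axis: (x,y) -> (x,-y)
(21.5, -17) -> (21.5, 17)

(21.5, 17)


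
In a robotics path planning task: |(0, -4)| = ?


|u| = sqrt(0^2 + (-4)^2) = sqrt(16) = 4

4


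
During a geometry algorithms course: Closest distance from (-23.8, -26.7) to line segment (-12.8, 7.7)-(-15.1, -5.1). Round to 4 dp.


Project P onto AB: t = 1 (clamped to [0,1])
Closest point on segment: (-15.1, -5.1)
Distance: 23.2863

23.2863


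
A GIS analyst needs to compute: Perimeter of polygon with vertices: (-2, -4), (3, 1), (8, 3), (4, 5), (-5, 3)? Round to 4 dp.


Sides: (-2, -4)->(3, 1): sqrt(50) = 7.071068, (3, 1)->(8, 3): sqrt(29) = 5.385165, (8, 3)->(4, 5): sqrt(20) = 4.472136, (4, 5)->(-5, 3): sqrt(85) = 9.219544, (-5, 3)->(-2, -4): sqrt(58) = 7.615773
Sum = 33.763686
Perimeter = 33.7637

33.7637


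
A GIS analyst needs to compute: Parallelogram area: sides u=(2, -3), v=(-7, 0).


|u x v| = |2*0 - (-3)*(-7)|
= |0 - 21| = 21

21


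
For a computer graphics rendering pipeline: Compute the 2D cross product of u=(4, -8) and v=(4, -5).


u x v = u_x*v_y - u_y*v_x = 4*(-5) - (-8)*4
= (-20) - (-32) = 12

12


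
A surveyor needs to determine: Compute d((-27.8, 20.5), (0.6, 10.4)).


dx=28.4, dy=-10.1
d^2 = 28.4^2 + (-10.1)^2 = 908.57
d = sqrt(908.57) = 30.1425

30.1425


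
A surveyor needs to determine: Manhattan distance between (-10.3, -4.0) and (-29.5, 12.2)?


|(-10.3)-(-29.5)| + |(-4)-12.2| = 19.2 + 16.2 = 35.4

35.4


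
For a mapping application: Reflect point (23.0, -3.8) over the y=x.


Reflection over y=x: (x,y) -> (y,x)
(23, -3.8) -> (-3.8, 23)

(-3.8, 23)


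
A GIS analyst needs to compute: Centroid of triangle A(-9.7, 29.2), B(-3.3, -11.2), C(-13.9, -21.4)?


Centroid = ((x_A+x_B+x_C)/3, (y_A+y_B+y_C)/3)
= (((-9.7)+(-3.3)+(-13.9))/3, (29.2+(-11.2)+(-21.4))/3)
= (-8.9667, -1.1333)

(-8.9667, -1.1333)


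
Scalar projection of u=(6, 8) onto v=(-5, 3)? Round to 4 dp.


u.v = -6, |v| = sqrt(34) = 5.831
Scalar projection = u.v / |v| = -6 / sqrt(34) = -1.029

-1.029


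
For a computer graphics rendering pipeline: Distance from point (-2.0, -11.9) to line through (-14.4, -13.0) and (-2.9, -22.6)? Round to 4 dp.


|cross product| = 131.69
|line direction| = sqrt(224.41) = 14.9803
Distance = 131.69/sqrt(224.41) = 8.7909

8.7909


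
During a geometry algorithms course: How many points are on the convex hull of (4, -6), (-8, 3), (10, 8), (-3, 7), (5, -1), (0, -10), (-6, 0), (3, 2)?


Convex hull vertices (CCW): (-8, 3), (0, -10), (4, -6), (10, 8), (-3, 7)
Count = 5

5


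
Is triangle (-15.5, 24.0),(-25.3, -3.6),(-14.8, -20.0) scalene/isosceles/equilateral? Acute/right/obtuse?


Side lengths squared: AB^2=857.8, BC^2=379.21, CA^2=1936.49
Sorted: [379.21, 857.8, 1936.49]
By sides: Scalene, By angles: Obtuse

Scalene, Obtuse


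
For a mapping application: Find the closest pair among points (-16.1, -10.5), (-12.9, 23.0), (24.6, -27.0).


d(P0,P1) = 33.6525, d(P0,P2) = 43.9174, d(P1,P2) = 62.5
Closest: P0 and P1

Closest pair: (-16.1, -10.5) and (-12.9, 23.0), distance = 33.6525


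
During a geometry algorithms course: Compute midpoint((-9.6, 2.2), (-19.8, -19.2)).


M = (((-9.6)+(-19.8))/2, (2.2+(-19.2))/2)
= (-14.7, -8.5)

(-14.7, -8.5)


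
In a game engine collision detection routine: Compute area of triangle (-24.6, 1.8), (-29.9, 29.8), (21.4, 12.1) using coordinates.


Area = |x_A(y_B-y_C) + x_B(y_C-y_A) + x_C(y_A-y_B)|/2
= |(-435.42) + (-307.97) + (-599.2)|/2
= 1342.59/2 = 671.295

671.295


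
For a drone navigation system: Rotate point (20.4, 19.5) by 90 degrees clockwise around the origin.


90° CW: (x,y) -> (y, -x)
(20.4,19.5) -> (19.5, -20.4)

(19.5, -20.4)


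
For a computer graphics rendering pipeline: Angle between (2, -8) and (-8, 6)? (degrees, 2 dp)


u.v = -64, |u| = sqrt(68) = 8.2462, |v| = sqrt(100) = 10
cos(theta) = u.v/(|u||v|) = -64/sqrt(6800) = -0.776114
theta = acos(-0.776114) = 140.91 degrees

140.91 degrees


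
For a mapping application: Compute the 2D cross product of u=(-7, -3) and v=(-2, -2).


u x v = u_x*v_y - u_y*v_x = (-7)*(-2) - (-3)*(-2)
= 14 - 6 = 8

8


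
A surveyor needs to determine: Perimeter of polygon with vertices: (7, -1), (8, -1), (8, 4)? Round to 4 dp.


Sides: (7, -1)->(8, -1): sqrt(1) = 1, (8, -1)->(8, 4): sqrt(25) = 5, (8, 4)->(7, -1): sqrt(26) = 5.09902
Sum = 11.09902
Perimeter = 11.099

11.099


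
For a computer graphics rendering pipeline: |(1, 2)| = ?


|u| = sqrt(1^2 + 2^2) = sqrt(5) = 2.2361

2.2361


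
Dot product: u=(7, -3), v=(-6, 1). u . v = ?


u . v = u_x*v_x + u_y*v_y = 7*(-6) + (-3)*1
= (-42) + (-3) = -45

-45


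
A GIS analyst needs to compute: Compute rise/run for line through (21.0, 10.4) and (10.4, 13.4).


slope = (y2-y1)/(x2-x1) = (13.4-10.4)/(10.4-21) = 3/(-10.6) = -0.283

-0.283


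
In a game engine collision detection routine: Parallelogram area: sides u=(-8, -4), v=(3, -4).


|u x v| = |(-8)*(-4) - (-4)*3|
= |32 - (-12)| = 44

44


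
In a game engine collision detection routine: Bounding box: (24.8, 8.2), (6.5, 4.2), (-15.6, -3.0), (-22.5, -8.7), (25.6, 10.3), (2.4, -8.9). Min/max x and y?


x range: [-22.5, 25.6]
y range: [-8.9, 10.3]
Bounding box: (-22.5,-8.9) to (25.6,10.3)

(-22.5,-8.9) to (25.6,10.3)


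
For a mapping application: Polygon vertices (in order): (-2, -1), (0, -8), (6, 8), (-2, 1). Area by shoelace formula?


Shoelace sum: ((-2)*(-8) - 0*(-1)) + (0*8 - 6*(-8)) + (6*1 - (-2)*8) + ((-2)*(-1) - (-2)*1)
= 90
Area = |90|/2 = 45

45


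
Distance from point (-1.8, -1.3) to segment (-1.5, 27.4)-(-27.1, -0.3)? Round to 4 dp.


Project P onto AB: t = 0.5642 (clamped to [0,1])
Closest point on segment: (-15.9437, 11.7714)
Distance: 19.259

19.259


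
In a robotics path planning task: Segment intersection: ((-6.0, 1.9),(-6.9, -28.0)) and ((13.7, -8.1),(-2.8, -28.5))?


Cross products: d1=-566.88, d2=-91.89, d3=598.03, d4=123.04
d1*d2 < 0 and d3*d4 < 0? no

No, they don't intersect


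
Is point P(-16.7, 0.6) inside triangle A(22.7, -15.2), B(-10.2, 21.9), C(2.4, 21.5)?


Cross products: AB x AP = 941.92, BC x BP = -270.98, CA x CP = -1125.24
All same sign? no

No, outside


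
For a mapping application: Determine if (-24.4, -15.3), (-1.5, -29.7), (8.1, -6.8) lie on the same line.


Cross product: ((-1.5)-(-24.4))*((-6.8)-(-15.3)) - ((-29.7)-(-15.3))*(8.1-(-24.4))
= 662.65

No, not collinear


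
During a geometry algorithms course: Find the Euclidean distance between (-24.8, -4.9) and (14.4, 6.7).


dx=39.2, dy=11.6
d^2 = 39.2^2 + 11.6^2 = 1671.2
d = sqrt(1671.2) = 40.8803

40.8803


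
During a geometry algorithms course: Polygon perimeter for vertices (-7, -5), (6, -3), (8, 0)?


Sides: (-7, -5)->(6, -3): sqrt(173) = 13.152946, (6, -3)->(8, 0): sqrt(13) = 3.605551, (8, 0)->(-7, -5): sqrt(250) = 15.811388
Sum = 32.569885
Perimeter = 32.5699

32.5699


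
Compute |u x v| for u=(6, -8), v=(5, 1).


|u x v| = |6*1 - (-8)*5|
= |6 - (-40)| = 46

46


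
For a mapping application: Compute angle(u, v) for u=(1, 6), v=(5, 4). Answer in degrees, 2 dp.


u.v = 29, |u| = sqrt(37) = 6.0828, |v| = sqrt(41) = 6.4031
cos(theta) = u.v/(|u||v|) = 29/sqrt(1517) = 0.744569
theta = acos(0.744569) = 41.88 degrees

41.88 degrees


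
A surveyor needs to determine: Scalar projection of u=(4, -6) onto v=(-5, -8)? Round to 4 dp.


u.v = 28, |v| = sqrt(89) = 9.434
Scalar projection = u.v / |v| = 28 / sqrt(89) = 2.968

2.968


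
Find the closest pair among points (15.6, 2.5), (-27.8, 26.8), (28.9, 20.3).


d(P0,P1) = 49.7398, d(P0,P2) = 22.22, d(P1,P2) = 57.0714
Closest: P0 and P2

Closest pair: (15.6, 2.5) and (28.9, 20.3), distance = 22.22


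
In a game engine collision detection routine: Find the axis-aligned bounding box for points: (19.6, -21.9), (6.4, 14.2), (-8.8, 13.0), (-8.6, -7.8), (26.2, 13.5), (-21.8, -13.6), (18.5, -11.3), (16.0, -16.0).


x range: [-21.8, 26.2]
y range: [-21.9, 14.2]
Bounding box: (-21.8,-21.9) to (26.2,14.2)

(-21.8,-21.9) to (26.2,14.2)


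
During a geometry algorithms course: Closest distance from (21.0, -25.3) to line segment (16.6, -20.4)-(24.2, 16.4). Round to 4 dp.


Project P onto AB: t = 0 (clamped to [0,1])
Closest point on segment: (16.6, -20.4)
Distance: 6.5856

6.5856


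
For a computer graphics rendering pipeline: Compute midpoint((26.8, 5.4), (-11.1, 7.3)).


M = ((26.8+(-11.1))/2, (5.4+7.3)/2)
= (7.85, 6.35)

(7.85, 6.35)


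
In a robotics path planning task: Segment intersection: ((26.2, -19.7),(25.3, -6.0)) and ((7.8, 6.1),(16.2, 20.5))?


Cross products: d1=-481.68, d2=-353.64, d3=228.86, d4=100.82
d1*d2 < 0 and d3*d4 < 0? no

No, they don't intersect


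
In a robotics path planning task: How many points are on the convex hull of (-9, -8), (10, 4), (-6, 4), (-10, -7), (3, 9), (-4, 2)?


Convex hull vertices (CCW): (-10, -7), (-9, -8), (10, 4), (3, 9), (-6, 4)
Count = 5

5


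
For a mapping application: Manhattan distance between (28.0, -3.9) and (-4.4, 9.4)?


|28-(-4.4)| + |(-3.9)-9.4| = 32.4 + 13.3 = 45.7

45.7


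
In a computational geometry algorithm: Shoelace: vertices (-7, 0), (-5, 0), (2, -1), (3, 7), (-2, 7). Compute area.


Shoelace sum: ((-7)*0 - (-5)*0) + ((-5)*(-1) - 2*0) + (2*7 - 3*(-1)) + (3*7 - (-2)*7) + ((-2)*0 - (-7)*7)
= 106
Area = |106|/2 = 53

53


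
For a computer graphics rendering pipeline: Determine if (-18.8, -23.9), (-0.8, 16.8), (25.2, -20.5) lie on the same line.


Cross product: ((-0.8)-(-18.8))*((-20.5)-(-23.9)) - (16.8-(-23.9))*(25.2-(-18.8))
= -1729.6

No, not collinear


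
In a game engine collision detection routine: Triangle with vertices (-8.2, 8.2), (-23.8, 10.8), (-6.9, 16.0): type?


Side lengths squared: AB^2=250.12, BC^2=312.65, CA^2=62.53
Sorted: [62.53, 250.12, 312.65]
By sides: Scalene, By angles: Right

Scalene, Right


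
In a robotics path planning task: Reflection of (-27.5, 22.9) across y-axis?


Reflection over y-axis: (x,y) -> (-x,y)
(-27.5, 22.9) -> (27.5, 22.9)

(27.5, 22.9)


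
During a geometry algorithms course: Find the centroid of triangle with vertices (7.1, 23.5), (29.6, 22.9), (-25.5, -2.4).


Centroid = ((x_A+x_B+x_C)/3, (y_A+y_B+y_C)/3)
= ((7.1+29.6+(-25.5))/3, (23.5+22.9+(-2.4))/3)
= (3.7333, 14.6667)

(3.7333, 14.6667)


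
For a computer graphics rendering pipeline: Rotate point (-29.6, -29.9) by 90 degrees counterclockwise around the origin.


90° CCW: (x,y) -> (-y, x)
(-29.6,-29.9) -> (29.9, -29.6)

(29.9, -29.6)


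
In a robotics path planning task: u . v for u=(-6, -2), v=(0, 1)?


u . v = u_x*v_x + u_y*v_y = (-6)*0 + (-2)*1
= 0 + (-2) = -2

-2


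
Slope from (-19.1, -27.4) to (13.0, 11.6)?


slope = (y2-y1)/(x2-x1) = (11.6-(-27.4))/(13-(-19.1)) = 39/32.1 = 1.215

1.215


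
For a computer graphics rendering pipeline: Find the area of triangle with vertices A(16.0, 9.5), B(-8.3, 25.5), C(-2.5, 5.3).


Area = |x_A(y_B-y_C) + x_B(y_C-y_A) + x_C(y_A-y_B)|/2
= |323.2 + 34.86 + 40|/2
= 398.06/2 = 199.03

199.03


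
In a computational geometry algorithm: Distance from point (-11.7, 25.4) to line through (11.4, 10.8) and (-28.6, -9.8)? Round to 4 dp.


|cross product| = 1059.86
|line direction| = sqrt(2024.36) = 44.9929
Distance = 1059.86/sqrt(2024.36) = 23.5562

23.5562


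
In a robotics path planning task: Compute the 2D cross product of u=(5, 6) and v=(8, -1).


u x v = u_x*v_y - u_y*v_x = 5*(-1) - 6*8
= (-5) - 48 = -53

-53


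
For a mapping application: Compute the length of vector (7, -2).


|u| = sqrt(7^2 + (-2)^2) = sqrt(53) = 7.2801

7.2801


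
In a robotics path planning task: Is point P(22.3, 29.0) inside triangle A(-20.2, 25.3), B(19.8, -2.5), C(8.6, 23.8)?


Cross products: AB x AP = 1329.5, BC x BP = -418.55, CA x CP = -170.31
All same sign? no

No, outside


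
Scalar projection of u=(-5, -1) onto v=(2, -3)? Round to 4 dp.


u.v = -7, |v| = sqrt(13) = 3.6056
Scalar projection = u.v / |v| = -7 / sqrt(13) = -1.9415

-1.9415


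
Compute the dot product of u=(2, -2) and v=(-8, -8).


u . v = u_x*v_x + u_y*v_y = 2*(-8) + (-2)*(-8)
= (-16) + 16 = 0

0


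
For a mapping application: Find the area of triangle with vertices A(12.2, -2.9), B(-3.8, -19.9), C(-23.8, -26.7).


Area = |x_A(y_B-y_C) + x_B(y_C-y_A) + x_C(y_A-y_B)|/2
= |82.96 + 90.44 + (-404.6)|/2
= 231.2/2 = 115.6

115.6


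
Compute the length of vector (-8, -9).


|u| = sqrt((-8)^2 + (-9)^2) = sqrt(145) = 12.0416

12.0416


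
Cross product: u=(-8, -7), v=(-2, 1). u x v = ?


u x v = u_x*v_y - u_y*v_x = (-8)*1 - (-7)*(-2)
= (-8) - 14 = -22

-22


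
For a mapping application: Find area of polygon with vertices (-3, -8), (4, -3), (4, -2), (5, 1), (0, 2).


Shoelace sum: ((-3)*(-3) - 4*(-8)) + (4*(-2) - 4*(-3)) + (4*1 - 5*(-2)) + (5*2 - 0*1) + (0*(-8) - (-3)*2)
= 75
Area = |75|/2 = 37.5

37.5


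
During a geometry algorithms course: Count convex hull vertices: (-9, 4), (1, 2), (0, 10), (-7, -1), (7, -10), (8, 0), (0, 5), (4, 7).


Convex hull vertices (CCW): (-9, 4), (-7, -1), (7, -10), (8, 0), (4, 7), (0, 10)
Count = 6

6


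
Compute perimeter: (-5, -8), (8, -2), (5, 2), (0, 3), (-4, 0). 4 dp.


Sides: (-5, -8)->(8, -2): sqrt(205) = 14.317821, (8, -2)->(5, 2): sqrt(25) = 5, (5, 2)->(0, 3): sqrt(26) = 5.09902, (0, 3)->(-4, 0): sqrt(25) = 5, (-4, 0)->(-5, -8): sqrt(65) = 8.062258
Sum = 37.479099
Perimeter = 37.4791

37.4791


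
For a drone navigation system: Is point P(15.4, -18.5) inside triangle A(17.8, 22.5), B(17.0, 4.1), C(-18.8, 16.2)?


Cross products: AB x AP = -11.36, BC x BP = 828.44, CA x CP = -1485.48
All same sign? no

No, outside


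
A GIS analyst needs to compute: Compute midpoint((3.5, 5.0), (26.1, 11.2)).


M = ((3.5+26.1)/2, (5+11.2)/2)
= (14.8, 8.1)

(14.8, 8.1)


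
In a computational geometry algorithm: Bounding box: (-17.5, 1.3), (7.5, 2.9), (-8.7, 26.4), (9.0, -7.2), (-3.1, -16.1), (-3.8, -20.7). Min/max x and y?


x range: [-17.5, 9]
y range: [-20.7, 26.4]
Bounding box: (-17.5,-20.7) to (9,26.4)

(-17.5,-20.7) to (9,26.4)


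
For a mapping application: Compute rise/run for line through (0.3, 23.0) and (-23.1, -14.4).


slope = (y2-y1)/(x2-x1) = ((-14.4)-23)/((-23.1)-0.3) = (-37.4)/(-23.4) = 1.5983

1.5983


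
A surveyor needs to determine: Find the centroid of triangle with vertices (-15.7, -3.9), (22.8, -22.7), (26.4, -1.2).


Centroid = ((x_A+x_B+x_C)/3, (y_A+y_B+y_C)/3)
= (((-15.7)+22.8+26.4)/3, ((-3.9)+(-22.7)+(-1.2))/3)
= (11.1667, -9.2667)

(11.1667, -9.2667)


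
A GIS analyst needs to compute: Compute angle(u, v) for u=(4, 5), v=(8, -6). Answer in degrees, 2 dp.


u.v = 2, |u| = sqrt(41) = 6.4031, |v| = sqrt(100) = 10
cos(theta) = u.v/(|u||v|) = 2/sqrt(4100) = 0.031235
theta = acos(0.031235) = 88.21 degrees

88.21 degrees


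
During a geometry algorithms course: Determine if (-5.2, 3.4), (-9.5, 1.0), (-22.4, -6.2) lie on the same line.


Cross product: ((-9.5)-(-5.2))*((-6.2)-3.4) - (1-3.4)*((-22.4)-(-5.2))
= 0

Yes, collinear


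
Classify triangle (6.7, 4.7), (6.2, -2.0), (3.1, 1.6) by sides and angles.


Side lengths squared: AB^2=45.14, BC^2=22.57, CA^2=22.57
Sorted: [22.57, 22.57, 45.14]
By sides: Isosceles, By angles: Right

Isosceles, Right


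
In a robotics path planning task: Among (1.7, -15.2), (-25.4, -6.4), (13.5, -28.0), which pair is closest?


d(P0,P1) = 28.493, d(P0,P2) = 17.4092, d(P1,P2) = 44.4946
Closest: P0 and P2

Closest pair: (1.7, -15.2) and (13.5, -28.0), distance = 17.4092


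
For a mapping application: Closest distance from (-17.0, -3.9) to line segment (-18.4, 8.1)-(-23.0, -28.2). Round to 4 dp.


Project P onto AB: t = 0.3205 (clamped to [0,1])
Closest point on segment: (-19.8745, -3.5357)
Distance: 2.8975

2.8975


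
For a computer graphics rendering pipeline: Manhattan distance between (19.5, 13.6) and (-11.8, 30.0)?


|19.5-(-11.8)| + |13.6-30| = 31.3 + 16.4 = 47.7

47.7


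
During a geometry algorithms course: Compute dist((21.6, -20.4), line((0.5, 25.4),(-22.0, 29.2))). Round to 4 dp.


|cross product| = 950.32
|line direction| = sqrt(520.69) = 22.8186
Distance = 950.32/sqrt(520.69) = 41.6467

41.6467


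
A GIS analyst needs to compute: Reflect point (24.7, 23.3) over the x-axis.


Reflection over x-axis: (x,y) -> (x,-y)
(24.7, 23.3) -> (24.7, -23.3)

(24.7, -23.3)


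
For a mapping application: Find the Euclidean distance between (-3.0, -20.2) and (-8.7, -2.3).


dx=-5.7, dy=17.9
d^2 = (-5.7)^2 + 17.9^2 = 352.9
d = sqrt(352.9) = 18.7856

18.7856


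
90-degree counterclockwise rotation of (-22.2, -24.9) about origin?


90° CCW: (x,y) -> (-y, x)
(-22.2,-24.9) -> (24.9, -22.2)

(24.9, -22.2)


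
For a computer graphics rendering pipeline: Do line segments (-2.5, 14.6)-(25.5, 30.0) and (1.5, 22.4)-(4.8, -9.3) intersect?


Cross products: d1=-152.54, d2=785.88, d3=156.8, d4=-781.62
d1*d2 < 0 and d3*d4 < 0? yes

Yes, they intersect


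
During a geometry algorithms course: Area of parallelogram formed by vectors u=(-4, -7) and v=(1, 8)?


|u x v| = |(-4)*8 - (-7)*1|
= |(-32) - (-7)| = 25

25


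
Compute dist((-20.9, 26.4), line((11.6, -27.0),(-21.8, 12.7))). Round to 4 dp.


|cross product| = 493.31
|line direction| = sqrt(2691.65) = 51.8811
Distance = 493.31/sqrt(2691.65) = 9.5085

9.5085


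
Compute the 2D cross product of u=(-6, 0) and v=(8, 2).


u x v = u_x*v_y - u_y*v_x = (-6)*2 - 0*8
= (-12) - 0 = -12

-12


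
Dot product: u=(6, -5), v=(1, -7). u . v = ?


u . v = u_x*v_x + u_y*v_y = 6*1 + (-5)*(-7)
= 6 + 35 = 41

41


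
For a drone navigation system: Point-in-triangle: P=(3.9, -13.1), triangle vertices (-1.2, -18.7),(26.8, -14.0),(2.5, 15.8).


Cross products: AB x AP = 132.83, BC x BP = 660.55, CA x CP = 155.23
All same sign? yes

Yes, inside


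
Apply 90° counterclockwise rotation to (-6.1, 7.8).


90° CCW: (x,y) -> (-y, x)
(-6.1,7.8) -> (-7.8, -6.1)

(-7.8, -6.1)


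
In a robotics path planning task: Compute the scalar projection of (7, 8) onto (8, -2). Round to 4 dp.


u.v = 40, |v| = sqrt(68) = 8.2462
Scalar projection = u.v / |v| = 40 / sqrt(68) = 4.8507

4.8507


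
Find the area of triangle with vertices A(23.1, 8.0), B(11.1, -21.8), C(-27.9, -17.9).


Area = |x_A(y_B-y_C) + x_B(y_C-y_A) + x_C(y_A-y_B)|/2
= |(-90.09) + (-287.49) + (-831.42)|/2
= 1209/2 = 604.5

604.5


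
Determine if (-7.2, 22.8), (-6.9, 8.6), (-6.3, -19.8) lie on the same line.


Cross product: ((-6.9)-(-7.2))*((-19.8)-22.8) - (8.6-22.8)*((-6.3)-(-7.2))
= 0

Yes, collinear


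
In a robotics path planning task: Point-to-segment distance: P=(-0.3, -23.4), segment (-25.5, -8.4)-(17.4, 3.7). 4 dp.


Project P onto AB: t = 0.4528 (clamped to [0,1])
Closest point on segment: (-6.076, -2.9214)
Distance: 21.2775

21.2775


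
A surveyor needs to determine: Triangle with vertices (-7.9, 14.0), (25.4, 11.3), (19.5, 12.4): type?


Side lengths squared: AB^2=1116.18, BC^2=36.02, CA^2=753.32
Sorted: [36.02, 753.32, 1116.18]
By sides: Scalene, By angles: Obtuse

Scalene, Obtuse


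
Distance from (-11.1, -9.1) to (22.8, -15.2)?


dx=33.9, dy=-6.1
d^2 = 33.9^2 + (-6.1)^2 = 1186.42
d = sqrt(1186.42) = 34.4444

34.4444


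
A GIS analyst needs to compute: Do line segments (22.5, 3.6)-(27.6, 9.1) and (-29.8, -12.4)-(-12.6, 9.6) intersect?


Cross products: d1=-875.4, d2=-893, d3=206.05, d4=223.65
d1*d2 < 0 and d3*d4 < 0? no

No, they don't intersect


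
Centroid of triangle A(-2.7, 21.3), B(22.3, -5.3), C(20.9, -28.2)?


Centroid = ((x_A+x_B+x_C)/3, (y_A+y_B+y_C)/3)
= (((-2.7)+22.3+20.9)/3, (21.3+(-5.3)+(-28.2))/3)
= (13.5, -4.0667)

(13.5, -4.0667)


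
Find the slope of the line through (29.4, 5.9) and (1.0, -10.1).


slope = (y2-y1)/(x2-x1) = ((-10.1)-5.9)/(1-29.4) = (-16)/(-28.4) = 0.5634

0.5634


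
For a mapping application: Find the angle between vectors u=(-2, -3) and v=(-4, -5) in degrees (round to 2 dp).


u.v = 23, |u| = sqrt(13) = 3.6056, |v| = sqrt(41) = 6.4031
cos(theta) = u.v/(|u||v|) = 23/sqrt(533) = 0.996241
theta = acos(0.996241) = 4.97 degrees

4.97 degrees
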